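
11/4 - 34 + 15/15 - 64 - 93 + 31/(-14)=-5305/28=-189.46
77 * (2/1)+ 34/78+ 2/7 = 42239/273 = 154.72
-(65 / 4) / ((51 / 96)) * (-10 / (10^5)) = 13 / 4250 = 0.00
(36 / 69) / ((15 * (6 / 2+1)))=0.01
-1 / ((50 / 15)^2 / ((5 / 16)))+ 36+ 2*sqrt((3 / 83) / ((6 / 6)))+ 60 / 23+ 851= 889.96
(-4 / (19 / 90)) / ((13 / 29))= -42.27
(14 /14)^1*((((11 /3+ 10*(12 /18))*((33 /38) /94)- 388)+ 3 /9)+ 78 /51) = -70326005 /182172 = -386.04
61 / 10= 6.10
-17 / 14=-1.21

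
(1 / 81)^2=1 / 6561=0.00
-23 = -23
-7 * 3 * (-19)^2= -7581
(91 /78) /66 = 7 /396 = 0.02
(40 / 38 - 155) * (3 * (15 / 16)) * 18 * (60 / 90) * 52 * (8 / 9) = -4563000 / 19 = -240157.89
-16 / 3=-5.33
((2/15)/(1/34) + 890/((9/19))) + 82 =88444/45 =1965.42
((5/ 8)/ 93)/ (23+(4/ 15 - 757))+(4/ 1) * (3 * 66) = 2161754471/ 2729488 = 792.00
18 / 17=1.06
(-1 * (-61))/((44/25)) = 34.66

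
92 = 92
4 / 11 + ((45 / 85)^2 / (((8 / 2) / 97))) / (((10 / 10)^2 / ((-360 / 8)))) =-3884591 / 12716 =-305.49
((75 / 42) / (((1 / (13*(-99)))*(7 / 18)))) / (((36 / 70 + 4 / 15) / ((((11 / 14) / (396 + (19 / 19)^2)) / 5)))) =-9555975 / 3190292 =-3.00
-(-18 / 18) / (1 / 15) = 15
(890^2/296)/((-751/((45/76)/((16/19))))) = -2.51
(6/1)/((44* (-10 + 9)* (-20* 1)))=3/440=0.01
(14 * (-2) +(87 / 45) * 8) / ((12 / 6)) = -94 / 15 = -6.27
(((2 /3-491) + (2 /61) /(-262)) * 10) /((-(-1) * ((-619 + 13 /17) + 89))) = 1998309880 /215685081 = 9.26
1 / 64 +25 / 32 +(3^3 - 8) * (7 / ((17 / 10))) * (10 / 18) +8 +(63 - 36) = 776123 / 9792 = 79.26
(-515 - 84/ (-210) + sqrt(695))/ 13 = -2573/ 65 + sqrt(695)/ 13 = -37.56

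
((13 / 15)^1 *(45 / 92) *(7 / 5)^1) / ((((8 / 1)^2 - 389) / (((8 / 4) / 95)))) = -21 / 546250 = -0.00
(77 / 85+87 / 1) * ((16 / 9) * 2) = 239104 / 765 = 312.55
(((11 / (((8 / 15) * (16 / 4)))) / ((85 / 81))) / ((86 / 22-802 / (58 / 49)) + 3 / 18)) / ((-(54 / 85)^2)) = 1491325 / 82498112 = 0.02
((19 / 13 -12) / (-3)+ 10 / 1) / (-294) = -527 / 11466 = -0.05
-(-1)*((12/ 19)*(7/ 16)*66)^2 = 480249/ 1444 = 332.58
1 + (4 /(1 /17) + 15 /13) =912 /13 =70.15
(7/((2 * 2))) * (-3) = -21/4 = -5.25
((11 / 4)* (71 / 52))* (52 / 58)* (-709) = -553729 / 232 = -2386.76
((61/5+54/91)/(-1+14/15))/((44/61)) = -1065243/4004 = -266.04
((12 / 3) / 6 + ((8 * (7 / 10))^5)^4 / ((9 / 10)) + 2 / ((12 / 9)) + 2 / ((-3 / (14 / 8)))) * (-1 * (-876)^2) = -14960851955129233544587540674171728 / 19073486328125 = -784379514985079559662.47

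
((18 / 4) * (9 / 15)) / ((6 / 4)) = 9 / 5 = 1.80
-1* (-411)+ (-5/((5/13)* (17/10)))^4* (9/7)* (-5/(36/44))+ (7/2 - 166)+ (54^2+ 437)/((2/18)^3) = 2827022057637/1169294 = 2417717.06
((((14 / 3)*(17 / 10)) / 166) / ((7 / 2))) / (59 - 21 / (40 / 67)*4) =-34 / 203433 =-0.00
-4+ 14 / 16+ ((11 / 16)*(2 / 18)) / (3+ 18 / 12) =-3.11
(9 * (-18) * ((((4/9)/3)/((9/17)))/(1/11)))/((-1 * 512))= 187/192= 0.97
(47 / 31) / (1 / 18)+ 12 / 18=2600 / 93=27.96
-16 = -16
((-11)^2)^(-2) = 1 / 14641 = 0.00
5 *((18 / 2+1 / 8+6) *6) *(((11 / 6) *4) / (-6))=-6655 / 12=-554.58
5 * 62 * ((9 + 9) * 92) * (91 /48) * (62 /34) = 30170595 /17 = 1774740.88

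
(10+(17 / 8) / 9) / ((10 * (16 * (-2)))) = -0.03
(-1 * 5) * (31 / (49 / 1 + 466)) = -0.30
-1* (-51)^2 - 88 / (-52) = -33791 / 13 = -2599.31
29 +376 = 405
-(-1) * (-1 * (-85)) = 85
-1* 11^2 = -121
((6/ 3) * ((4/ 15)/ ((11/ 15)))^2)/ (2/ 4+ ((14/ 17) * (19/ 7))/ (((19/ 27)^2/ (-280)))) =-20672/ 98754997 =-0.00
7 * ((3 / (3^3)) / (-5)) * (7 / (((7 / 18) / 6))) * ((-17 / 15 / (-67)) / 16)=-119 / 6700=-0.02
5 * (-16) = -80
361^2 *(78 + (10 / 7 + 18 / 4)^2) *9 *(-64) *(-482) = 200598060930336 / 49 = 4093837978170.12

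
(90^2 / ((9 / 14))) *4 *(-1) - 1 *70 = -50470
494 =494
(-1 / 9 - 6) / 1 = -55 / 9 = -6.11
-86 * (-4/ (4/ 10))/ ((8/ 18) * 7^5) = 0.12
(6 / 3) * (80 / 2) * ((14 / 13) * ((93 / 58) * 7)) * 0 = 0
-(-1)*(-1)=-1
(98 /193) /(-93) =-98 /17949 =-0.01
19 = 19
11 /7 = 1.57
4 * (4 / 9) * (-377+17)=-640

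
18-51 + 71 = 38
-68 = -68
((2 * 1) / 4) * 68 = 34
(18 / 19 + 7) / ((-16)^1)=-151 / 304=-0.50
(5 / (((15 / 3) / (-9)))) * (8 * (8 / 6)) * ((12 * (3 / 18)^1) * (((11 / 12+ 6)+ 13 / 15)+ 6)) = -13232 / 5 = -2646.40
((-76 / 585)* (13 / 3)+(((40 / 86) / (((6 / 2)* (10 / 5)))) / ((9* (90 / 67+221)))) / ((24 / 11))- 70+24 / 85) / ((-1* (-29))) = -1239842793263 / 511598434860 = -2.42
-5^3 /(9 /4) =-500 /9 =-55.56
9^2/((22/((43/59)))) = 3483/1298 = 2.68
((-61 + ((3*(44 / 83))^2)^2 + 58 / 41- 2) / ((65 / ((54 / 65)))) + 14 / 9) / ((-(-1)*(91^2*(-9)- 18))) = -62904517990576 / 5515636282146522675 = -0.00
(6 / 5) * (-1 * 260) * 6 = -1872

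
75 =75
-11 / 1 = -11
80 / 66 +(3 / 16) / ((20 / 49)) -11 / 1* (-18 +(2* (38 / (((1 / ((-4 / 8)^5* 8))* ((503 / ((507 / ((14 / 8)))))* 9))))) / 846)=3140658886213 / 15727884480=199.69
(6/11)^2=36/121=0.30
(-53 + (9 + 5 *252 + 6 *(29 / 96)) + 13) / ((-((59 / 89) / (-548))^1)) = 1017443.85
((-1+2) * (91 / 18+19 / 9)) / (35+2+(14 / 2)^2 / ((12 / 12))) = 0.08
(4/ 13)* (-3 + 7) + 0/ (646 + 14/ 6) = 16/ 13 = 1.23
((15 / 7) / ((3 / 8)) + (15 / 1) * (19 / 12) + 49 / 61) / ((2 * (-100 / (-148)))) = 1912789 / 85400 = 22.40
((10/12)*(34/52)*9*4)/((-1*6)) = -85/26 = -3.27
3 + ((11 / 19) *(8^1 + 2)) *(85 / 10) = 992 / 19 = 52.21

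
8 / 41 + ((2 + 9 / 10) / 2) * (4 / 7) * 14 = 11.80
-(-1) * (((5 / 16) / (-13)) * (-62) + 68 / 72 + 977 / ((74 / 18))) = 8314571 / 34632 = 240.08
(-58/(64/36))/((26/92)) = -6003/52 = -115.44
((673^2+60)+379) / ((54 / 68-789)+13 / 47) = -724482064 / 1259111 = -575.39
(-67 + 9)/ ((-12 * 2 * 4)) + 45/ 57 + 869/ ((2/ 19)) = 7530287/ 912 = 8256.89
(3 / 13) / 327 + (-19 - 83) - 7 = -154452 / 1417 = -109.00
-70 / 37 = -1.89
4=4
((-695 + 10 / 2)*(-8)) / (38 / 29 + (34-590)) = -26680 / 2681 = -9.95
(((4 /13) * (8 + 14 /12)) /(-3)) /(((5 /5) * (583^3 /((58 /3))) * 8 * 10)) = -29 /25291820268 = -0.00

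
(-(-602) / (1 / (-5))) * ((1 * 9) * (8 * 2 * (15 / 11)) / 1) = -591054.55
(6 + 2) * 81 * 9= 5832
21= 21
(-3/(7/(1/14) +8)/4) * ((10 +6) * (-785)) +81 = 9003/53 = 169.87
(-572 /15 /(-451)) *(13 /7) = 676 /4305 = 0.16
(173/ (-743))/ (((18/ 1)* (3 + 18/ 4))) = -173/ 100305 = -0.00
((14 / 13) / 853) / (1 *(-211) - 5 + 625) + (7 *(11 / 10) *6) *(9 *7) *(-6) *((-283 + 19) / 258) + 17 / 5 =17428289739933 / 975111215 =17873.13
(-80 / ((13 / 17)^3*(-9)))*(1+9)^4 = 3930400000 / 19773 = 198776.11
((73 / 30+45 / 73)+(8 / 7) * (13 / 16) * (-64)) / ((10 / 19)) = -107.12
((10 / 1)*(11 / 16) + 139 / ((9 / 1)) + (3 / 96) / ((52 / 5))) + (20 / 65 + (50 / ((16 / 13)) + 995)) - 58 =1000.26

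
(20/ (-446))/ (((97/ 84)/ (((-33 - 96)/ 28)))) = 0.18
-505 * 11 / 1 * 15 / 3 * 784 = -21775600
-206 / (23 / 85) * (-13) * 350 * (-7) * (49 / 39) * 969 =-678970386500 / 23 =-29520451586.96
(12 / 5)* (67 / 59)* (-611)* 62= -30457128 / 295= -103244.50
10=10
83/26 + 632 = 16515/26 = 635.19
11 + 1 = 12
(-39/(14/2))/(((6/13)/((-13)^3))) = 371293/14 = 26520.93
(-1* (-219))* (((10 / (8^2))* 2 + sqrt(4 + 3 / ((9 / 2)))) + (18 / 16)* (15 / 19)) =736.04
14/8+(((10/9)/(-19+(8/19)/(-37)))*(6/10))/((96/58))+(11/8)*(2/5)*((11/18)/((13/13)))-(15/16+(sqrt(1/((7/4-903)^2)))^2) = 5639741052793/5002325974800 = 1.13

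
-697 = -697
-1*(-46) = 46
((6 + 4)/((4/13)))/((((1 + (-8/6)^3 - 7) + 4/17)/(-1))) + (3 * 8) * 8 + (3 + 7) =1538371/7468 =206.00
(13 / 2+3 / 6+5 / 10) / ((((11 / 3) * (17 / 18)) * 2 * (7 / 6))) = 1215 / 1309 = 0.93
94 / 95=0.99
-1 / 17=-0.06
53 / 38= 1.39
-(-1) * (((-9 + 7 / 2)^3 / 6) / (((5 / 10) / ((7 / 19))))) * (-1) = 9317 / 456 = 20.43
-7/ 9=-0.78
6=6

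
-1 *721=-721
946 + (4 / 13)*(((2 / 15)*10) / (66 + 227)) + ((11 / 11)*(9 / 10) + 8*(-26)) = 738.90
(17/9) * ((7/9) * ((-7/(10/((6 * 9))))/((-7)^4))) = -17/735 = -0.02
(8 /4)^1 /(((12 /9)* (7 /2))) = 3 /7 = 0.43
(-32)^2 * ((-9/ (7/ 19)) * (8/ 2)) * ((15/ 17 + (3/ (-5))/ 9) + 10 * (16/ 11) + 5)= -1904898048/ 935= -2037324.12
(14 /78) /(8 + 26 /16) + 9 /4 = 2.27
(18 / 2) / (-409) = -9 / 409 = -0.02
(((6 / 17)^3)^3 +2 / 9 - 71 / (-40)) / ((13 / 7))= 596878178203321 / 554991262005960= 1.08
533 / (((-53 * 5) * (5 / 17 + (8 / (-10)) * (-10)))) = -9061 / 37365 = -0.24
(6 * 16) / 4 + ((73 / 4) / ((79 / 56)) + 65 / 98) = 291099 / 7742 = 37.60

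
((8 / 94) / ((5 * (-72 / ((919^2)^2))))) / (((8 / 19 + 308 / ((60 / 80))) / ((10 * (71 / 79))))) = -962219148390629 / 261009048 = -3686535.60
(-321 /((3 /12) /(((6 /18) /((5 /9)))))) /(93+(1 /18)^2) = -1248048 /150665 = -8.28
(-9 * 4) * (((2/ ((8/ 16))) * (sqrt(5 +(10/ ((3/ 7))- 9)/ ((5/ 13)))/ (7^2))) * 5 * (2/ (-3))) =32 * sqrt(9510)/ 49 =63.69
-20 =-20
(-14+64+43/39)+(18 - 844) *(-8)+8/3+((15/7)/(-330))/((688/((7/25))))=32770575187/4919200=6661.77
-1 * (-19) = 19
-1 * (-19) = 19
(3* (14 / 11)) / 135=14 / 495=0.03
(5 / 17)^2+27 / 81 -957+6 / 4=-955.08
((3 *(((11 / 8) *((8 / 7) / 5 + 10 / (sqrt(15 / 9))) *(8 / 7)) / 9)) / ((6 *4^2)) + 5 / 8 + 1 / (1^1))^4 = 7.75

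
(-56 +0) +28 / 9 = -476 / 9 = -52.89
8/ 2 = 4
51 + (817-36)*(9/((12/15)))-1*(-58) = 35581/4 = 8895.25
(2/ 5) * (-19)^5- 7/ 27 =-133709381/ 135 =-990439.86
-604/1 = -604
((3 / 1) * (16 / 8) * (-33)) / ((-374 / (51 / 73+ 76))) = 50391 / 1241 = 40.61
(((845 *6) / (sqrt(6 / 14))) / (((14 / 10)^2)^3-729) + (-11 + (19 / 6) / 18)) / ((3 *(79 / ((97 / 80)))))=-113393 / 2047680-1515625 *sqrt(21) / 126470784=-0.11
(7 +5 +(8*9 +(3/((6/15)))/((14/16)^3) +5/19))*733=456001499/6517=69971.08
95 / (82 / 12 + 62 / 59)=33630 / 2791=12.05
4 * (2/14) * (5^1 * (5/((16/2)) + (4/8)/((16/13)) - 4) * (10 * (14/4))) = -2375/8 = -296.88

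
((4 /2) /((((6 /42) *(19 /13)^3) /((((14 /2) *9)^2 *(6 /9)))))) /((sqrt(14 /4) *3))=3875508 *sqrt(14) /6859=2114.13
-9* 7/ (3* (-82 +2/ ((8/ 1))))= 28/ 109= 0.26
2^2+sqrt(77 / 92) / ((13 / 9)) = 9* sqrt(1771) / 598+4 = 4.63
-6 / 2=-3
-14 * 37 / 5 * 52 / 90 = -13468 / 225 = -59.86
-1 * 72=-72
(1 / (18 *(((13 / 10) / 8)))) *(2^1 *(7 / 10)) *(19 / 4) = 266 / 117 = 2.27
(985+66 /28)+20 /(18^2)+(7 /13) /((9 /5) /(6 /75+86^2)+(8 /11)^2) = 57504954370571 /58177696122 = 988.44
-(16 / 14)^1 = -8 / 7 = -1.14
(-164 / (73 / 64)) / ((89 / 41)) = -430336 / 6497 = -66.24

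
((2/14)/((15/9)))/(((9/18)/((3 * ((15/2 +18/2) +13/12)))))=633/70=9.04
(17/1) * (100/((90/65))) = 11050/9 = 1227.78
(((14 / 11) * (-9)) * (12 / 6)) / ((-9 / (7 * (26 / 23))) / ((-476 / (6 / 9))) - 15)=3638544 / 2382127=1.53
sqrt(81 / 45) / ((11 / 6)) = 18 * sqrt(5) / 55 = 0.73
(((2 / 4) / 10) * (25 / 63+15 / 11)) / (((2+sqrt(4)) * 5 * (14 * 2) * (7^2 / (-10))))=-61 / 1901592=-0.00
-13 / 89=-0.15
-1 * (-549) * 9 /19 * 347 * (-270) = -462922290 /19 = -24364331.05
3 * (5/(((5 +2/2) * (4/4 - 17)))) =-5/32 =-0.16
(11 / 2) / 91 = 11 / 182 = 0.06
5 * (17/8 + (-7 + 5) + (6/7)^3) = 10355/2744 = 3.77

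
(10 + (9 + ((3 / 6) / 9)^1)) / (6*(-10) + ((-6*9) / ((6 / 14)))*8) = -343 / 19224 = -0.02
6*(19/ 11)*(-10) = -1140/ 11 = -103.64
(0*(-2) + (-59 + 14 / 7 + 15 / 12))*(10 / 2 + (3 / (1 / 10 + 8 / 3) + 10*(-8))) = 4120.80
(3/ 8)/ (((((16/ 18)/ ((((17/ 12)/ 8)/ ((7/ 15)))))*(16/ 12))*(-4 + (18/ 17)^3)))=-0.04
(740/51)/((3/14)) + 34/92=68.08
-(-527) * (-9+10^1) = 527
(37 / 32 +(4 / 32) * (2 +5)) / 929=0.00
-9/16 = -0.56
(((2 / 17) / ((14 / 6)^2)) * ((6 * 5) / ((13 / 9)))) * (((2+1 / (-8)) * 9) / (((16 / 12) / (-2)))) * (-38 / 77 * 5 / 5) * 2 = 9349425 / 833833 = 11.21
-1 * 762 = -762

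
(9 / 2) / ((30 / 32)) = 24 / 5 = 4.80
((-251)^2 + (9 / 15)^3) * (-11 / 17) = -86626672 / 2125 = -40765.49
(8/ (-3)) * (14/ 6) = -56/ 9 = -6.22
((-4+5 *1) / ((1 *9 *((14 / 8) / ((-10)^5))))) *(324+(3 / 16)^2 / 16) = -460803125 / 224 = -2057156.81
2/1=2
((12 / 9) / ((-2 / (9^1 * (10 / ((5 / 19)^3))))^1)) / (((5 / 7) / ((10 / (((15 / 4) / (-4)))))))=6145664 / 125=49165.31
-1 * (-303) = 303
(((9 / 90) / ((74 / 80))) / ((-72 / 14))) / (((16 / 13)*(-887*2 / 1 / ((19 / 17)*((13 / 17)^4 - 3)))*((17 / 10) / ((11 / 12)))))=-10555640095 / 684435637737504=-0.00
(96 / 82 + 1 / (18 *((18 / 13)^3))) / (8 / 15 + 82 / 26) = 333380125 / 1031529168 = 0.32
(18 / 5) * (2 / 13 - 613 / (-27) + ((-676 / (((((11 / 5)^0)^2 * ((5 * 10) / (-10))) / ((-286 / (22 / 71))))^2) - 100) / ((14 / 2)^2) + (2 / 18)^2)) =-1212800096524 / 716625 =-1692377.60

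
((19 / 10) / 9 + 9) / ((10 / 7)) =6.45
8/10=0.80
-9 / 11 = -0.82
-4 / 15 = -0.27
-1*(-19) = 19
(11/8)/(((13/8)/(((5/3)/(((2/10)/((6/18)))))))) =275/117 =2.35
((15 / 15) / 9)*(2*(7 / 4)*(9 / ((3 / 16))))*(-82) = -4592 / 3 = -1530.67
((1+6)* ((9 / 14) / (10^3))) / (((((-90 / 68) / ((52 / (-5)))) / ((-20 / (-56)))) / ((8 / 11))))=442 / 48125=0.01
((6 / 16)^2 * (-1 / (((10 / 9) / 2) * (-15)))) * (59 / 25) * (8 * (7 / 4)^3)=546399 / 320000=1.71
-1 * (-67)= 67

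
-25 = -25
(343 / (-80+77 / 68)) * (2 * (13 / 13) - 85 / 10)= 151606 / 5363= 28.27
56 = 56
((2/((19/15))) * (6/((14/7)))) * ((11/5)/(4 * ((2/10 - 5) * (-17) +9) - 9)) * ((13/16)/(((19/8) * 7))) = 2145/1488403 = 0.00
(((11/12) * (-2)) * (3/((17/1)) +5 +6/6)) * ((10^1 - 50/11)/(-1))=1050/17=61.76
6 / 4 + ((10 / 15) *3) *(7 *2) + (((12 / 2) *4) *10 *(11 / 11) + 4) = 547 / 2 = 273.50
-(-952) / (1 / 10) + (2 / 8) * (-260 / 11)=104655 / 11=9514.09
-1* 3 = -3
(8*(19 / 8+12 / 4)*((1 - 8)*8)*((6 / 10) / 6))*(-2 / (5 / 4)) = 9632 / 25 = 385.28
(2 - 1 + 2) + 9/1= 12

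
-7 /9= -0.78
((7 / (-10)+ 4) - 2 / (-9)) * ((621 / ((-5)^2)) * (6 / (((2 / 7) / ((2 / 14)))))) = 65619 / 250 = 262.48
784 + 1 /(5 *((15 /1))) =58801 /75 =784.01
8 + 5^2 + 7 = 40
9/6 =3/2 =1.50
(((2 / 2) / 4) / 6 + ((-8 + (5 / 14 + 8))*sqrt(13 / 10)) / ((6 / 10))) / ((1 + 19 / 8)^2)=8 / 2187 + 80*sqrt(130) / 15309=0.06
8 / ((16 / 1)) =1 / 2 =0.50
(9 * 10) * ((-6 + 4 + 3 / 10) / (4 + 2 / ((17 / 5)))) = -867 / 26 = -33.35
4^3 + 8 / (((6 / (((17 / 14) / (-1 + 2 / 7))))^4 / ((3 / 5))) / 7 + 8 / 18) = 3158341054 / 49184647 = 64.21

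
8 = 8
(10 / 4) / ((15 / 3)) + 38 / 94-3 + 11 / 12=-1.18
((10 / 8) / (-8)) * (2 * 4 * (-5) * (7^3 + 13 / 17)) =36525 / 17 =2148.53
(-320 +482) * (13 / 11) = 2106 / 11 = 191.45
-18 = -18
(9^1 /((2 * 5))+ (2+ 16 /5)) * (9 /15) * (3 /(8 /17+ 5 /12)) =55998 /4525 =12.38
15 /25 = 3 /5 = 0.60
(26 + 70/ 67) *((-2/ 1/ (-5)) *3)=10872/ 335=32.45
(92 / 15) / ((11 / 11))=92 / 15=6.13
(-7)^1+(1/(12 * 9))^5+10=44079842305/14693280768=3.00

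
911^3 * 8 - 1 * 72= 6048464176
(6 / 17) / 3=2 / 17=0.12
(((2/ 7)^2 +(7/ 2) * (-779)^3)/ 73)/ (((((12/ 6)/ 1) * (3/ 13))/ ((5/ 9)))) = -1171055128165/ 42924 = -27282059.64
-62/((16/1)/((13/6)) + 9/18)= -7.86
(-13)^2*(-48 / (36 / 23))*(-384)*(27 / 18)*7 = 20896512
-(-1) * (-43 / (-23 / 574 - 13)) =24682 / 7485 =3.30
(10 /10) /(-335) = -1 /335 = -0.00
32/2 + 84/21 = 20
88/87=1.01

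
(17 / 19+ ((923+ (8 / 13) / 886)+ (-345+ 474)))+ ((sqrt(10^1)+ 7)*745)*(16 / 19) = 7428.39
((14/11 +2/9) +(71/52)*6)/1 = 24935/2574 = 9.69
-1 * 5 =-5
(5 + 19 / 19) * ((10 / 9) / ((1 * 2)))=10 / 3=3.33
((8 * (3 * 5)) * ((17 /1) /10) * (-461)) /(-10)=9404.40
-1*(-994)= 994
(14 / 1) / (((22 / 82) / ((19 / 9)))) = 110.16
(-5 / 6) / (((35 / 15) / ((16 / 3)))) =-1.90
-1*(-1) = 1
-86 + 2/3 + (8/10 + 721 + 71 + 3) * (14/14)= 10657/15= 710.47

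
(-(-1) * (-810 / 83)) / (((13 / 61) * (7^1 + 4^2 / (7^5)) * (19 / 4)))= -664347096 / 482450033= -1.38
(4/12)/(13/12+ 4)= 4/61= 0.07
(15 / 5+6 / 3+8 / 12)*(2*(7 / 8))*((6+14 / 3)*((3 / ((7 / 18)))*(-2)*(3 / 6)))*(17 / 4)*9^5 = -204781932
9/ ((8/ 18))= 81/ 4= 20.25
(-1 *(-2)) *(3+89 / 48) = 233 / 24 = 9.71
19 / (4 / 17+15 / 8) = 2584 / 287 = 9.00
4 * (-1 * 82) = -328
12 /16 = 3 /4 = 0.75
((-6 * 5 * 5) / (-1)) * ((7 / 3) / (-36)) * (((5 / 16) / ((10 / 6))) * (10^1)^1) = -875 / 48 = -18.23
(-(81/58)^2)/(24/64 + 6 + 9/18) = -13122/46255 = -0.28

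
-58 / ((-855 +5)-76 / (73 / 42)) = 2117 / 32621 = 0.06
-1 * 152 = -152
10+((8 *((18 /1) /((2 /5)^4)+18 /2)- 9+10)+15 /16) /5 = 91983 /80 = 1149.79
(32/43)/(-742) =-16/15953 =-0.00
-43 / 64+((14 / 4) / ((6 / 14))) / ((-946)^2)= -28860649 / 42955968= -0.67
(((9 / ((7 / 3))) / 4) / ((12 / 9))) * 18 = 729 / 56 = 13.02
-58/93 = -0.62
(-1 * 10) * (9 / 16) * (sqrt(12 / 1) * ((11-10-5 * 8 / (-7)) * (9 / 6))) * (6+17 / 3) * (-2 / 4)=10575 * sqrt(3) / 16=1144.78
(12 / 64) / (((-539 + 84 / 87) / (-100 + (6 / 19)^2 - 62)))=0.06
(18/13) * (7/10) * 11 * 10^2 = 13860/13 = 1066.15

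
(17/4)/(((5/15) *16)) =51/64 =0.80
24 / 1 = 24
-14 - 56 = -70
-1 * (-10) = 10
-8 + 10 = 2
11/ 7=1.57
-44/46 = -22/23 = -0.96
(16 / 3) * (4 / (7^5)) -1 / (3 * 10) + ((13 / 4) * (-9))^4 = 15747210479443 / 21512960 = 731987.16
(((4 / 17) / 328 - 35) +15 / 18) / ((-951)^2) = -71441 / 1891102491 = -0.00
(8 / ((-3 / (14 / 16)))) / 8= -7 / 24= -0.29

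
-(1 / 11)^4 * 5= -5 / 14641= -0.00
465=465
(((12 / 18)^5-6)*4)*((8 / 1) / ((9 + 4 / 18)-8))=-45632 / 297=-153.64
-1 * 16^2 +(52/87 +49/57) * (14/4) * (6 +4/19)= -2348425/10469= -224.32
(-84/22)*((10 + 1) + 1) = -504/11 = -45.82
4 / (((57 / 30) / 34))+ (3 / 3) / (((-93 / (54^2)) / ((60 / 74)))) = 1005880 / 21793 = 46.16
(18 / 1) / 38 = 9 / 19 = 0.47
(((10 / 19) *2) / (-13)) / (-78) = 10 / 9633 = 0.00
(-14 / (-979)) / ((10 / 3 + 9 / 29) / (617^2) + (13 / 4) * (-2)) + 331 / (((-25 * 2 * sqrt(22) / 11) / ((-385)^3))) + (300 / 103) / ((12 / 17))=25578451711609 / 6202320009875 + 755562115 * sqrt(22) / 4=885975117.05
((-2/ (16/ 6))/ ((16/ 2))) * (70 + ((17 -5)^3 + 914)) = -1017/ 4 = -254.25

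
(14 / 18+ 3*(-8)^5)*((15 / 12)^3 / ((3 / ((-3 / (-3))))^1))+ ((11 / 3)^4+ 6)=-330805247 / 5184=-63812.74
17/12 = 1.42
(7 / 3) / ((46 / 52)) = 182 / 69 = 2.64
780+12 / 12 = 781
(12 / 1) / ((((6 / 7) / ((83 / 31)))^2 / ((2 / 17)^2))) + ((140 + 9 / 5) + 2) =605812673 / 4165935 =145.42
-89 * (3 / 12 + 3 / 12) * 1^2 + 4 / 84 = -1867 / 42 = -44.45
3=3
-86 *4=-344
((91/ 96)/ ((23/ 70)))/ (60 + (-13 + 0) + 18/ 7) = 22295/ 383088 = 0.06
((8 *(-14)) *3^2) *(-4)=4032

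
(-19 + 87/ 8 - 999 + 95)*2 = -7297/ 4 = -1824.25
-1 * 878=-878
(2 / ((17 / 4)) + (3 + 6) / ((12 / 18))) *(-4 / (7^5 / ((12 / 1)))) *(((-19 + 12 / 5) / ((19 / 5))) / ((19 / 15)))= 747000 / 5428661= 0.14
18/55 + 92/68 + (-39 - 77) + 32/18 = -947041/8415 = -112.54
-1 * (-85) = 85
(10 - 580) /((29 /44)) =-25080 /29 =-864.83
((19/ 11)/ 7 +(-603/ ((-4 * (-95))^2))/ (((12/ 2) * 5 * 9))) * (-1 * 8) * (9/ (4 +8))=-1.48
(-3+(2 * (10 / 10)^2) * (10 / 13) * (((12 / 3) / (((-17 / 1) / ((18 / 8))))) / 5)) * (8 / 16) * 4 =-1398 / 221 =-6.33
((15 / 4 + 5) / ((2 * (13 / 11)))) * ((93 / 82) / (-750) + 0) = -2387 / 426400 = -0.01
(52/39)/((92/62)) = 62/69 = 0.90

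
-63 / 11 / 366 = -21 / 1342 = -0.02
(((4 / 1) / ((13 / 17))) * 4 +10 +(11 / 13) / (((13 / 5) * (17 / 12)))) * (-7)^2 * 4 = 17542392 / 2873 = 6105.95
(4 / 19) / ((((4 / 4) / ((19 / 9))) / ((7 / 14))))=2 / 9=0.22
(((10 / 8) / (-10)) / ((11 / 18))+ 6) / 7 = 255 / 308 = 0.83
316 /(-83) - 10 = -1146 /83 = -13.81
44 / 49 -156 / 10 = -3602 / 245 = -14.70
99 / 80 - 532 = -42461 / 80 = -530.76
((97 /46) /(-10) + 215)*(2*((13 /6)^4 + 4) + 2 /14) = 23402774989 /2086560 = 11215.96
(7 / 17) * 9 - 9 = -90 / 17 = -5.29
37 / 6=6.17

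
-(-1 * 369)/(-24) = -123/8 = -15.38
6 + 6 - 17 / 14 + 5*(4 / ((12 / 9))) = 361 / 14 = 25.79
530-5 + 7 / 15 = 7882 / 15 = 525.47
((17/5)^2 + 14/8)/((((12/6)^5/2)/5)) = 1331/320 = 4.16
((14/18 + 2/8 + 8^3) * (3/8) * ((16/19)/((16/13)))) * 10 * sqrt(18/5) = 240097 * sqrt(10)/304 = 2497.54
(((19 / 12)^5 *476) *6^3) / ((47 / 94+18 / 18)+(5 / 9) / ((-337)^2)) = 33463762392389 / 49061968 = 682071.34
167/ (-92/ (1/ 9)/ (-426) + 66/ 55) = 59285/ 1116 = 53.12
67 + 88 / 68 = 1161 / 17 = 68.29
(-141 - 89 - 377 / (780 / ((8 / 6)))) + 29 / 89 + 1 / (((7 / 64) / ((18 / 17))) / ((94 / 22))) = -990608914 / 5242545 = -188.96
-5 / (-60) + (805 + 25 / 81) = 260947 / 324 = 805.39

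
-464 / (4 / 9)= -1044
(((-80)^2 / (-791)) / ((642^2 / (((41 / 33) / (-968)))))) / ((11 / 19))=155800 / 3579963045813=0.00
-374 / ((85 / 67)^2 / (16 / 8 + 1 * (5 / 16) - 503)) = 395575169 / 3400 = 116345.64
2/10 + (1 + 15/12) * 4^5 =11521/5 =2304.20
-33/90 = -11/30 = -0.37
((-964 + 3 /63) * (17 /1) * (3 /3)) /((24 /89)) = -30627659 /504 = -60769.16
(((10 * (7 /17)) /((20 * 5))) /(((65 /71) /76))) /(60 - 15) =18886 /248625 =0.08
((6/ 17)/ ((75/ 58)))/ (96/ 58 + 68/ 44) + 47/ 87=23613823/ 37751475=0.63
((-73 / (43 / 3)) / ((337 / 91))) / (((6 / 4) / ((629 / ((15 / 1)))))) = -8356894 / 217365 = -38.45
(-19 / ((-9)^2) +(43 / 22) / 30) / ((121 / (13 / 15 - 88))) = 3945833 / 32343300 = 0.12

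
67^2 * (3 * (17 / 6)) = 38156.50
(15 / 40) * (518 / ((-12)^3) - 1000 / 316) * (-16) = 236461 / 11376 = 20.79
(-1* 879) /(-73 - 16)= 879 /89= 9.88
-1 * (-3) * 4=12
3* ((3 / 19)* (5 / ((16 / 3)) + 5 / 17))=3015 / 5168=0.58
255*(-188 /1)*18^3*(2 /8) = -69896520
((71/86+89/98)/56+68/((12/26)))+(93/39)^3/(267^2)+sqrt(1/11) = sqrt(11)/11+2723315562485225/18480135118536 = 147.67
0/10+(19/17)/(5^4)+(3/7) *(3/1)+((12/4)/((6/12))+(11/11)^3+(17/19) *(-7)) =2.02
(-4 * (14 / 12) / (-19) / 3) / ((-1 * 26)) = -7 / 2223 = -0.00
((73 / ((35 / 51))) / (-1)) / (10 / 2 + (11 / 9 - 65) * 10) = 1971 / 11725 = 0.17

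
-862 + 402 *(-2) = -1666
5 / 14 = 0.36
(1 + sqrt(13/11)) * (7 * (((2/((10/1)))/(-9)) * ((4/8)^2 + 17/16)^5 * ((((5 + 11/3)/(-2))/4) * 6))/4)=41294799/41943040 + 41294799 * sqrt(143)/461373440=2.05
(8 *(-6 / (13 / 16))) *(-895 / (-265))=-137472 / 689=-199.52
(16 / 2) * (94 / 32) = 47 / 2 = 23.50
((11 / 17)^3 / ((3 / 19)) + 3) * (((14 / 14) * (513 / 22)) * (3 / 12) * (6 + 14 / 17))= 172340127 / 918731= 187.58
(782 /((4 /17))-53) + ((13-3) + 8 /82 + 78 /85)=22872161 /6970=3281.52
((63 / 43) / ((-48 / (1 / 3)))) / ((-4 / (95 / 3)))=665 / 8256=0.08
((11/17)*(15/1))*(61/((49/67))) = 809.55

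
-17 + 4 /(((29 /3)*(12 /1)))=-492 /29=-16.97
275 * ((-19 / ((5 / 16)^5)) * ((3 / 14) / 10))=-37568.98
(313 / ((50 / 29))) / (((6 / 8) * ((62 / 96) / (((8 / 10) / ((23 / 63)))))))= 73196928 / 89125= 821.28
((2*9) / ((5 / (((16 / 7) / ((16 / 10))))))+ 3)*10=81.43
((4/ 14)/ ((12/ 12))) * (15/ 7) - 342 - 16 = -17512/ 49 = -357.39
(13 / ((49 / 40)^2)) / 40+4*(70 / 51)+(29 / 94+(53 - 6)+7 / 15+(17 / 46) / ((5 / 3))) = 53.70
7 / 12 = 0.58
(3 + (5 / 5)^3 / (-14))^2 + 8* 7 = 12657 / 196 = 64.58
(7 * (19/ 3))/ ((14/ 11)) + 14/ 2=251/ 6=41.83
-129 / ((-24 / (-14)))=-301 / 4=-75.25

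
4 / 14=2 / 7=0.29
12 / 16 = 3 / 4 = 0.75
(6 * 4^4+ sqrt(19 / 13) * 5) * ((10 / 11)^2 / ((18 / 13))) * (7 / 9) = 1750 * sqrt(247) / 9801+ 2329600 / 3267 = 715.88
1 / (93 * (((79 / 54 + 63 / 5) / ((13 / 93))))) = 390 / 3648917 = 0.00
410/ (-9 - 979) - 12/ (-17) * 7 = 38011/ 8398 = 4.53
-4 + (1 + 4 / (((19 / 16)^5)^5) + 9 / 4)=-258947077461116598185881579555481 / 372305982753024358146438441121996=-0.70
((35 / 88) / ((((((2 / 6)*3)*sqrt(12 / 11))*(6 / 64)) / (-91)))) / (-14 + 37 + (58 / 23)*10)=-146510*sqrt(33) / 109791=-7.67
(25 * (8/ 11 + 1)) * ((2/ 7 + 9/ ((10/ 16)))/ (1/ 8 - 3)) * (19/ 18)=-3711080/ 15939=-232.83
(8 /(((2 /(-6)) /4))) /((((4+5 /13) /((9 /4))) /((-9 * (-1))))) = -8424 /19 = -443.37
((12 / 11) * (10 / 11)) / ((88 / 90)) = 1350 / 1331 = 1.01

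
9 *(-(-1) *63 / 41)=567 / 41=13.83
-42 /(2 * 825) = -7 /275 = -0.03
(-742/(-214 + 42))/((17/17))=371/86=4.31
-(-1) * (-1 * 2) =-2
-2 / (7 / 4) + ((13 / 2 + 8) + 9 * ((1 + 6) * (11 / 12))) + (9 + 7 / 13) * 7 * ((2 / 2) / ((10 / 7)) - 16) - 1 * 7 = -1742581 / 1820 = -957.46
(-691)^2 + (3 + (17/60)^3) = 103136548913/216000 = 477484.02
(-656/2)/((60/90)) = -492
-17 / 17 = -1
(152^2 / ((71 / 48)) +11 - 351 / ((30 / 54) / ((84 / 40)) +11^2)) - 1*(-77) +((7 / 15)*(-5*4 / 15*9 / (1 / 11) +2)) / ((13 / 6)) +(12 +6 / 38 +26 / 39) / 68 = 447410002003 / 28539444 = 15676.90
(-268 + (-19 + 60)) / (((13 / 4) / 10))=-9080 / 13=-698.46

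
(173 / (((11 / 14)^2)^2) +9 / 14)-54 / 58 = 2696550011 / 5944246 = 453.64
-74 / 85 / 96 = -37 / 4080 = -0.01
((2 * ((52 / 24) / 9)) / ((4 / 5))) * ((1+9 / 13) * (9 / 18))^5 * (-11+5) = -805255 / 514098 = -1.57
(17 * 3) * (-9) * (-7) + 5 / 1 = 3218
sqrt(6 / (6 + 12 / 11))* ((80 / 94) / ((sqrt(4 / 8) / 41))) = 1640* sqrt(286) / 611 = 45.39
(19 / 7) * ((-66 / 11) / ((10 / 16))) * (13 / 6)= -1976 / 35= -56.46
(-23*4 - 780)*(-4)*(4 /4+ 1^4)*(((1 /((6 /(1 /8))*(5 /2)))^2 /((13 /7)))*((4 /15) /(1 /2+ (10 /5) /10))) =872 /8775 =0.10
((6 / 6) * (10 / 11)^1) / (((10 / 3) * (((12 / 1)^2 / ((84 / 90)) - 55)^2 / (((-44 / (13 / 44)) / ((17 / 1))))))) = -25872 / 106748525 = -0.00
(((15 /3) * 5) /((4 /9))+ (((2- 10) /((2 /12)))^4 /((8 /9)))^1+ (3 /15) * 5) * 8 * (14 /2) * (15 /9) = 1672167070 /3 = 557389023.33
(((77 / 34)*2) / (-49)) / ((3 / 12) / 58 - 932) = 2552 / 25730537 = 0.00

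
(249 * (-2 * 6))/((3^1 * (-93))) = 332/31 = 10.71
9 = 9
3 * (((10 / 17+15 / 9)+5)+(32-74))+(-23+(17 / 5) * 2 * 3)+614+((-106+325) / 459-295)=162671 / 765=212.64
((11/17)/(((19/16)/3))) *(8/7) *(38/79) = 8448/9401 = 0.90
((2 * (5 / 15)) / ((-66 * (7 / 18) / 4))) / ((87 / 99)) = -24 / 203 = -0.12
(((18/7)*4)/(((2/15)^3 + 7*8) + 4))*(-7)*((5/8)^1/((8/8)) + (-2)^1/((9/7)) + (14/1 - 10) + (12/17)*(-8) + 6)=-14137875/3442636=-4.11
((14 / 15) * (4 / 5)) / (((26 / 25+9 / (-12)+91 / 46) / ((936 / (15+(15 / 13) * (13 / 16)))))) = 8572928 / 443445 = 19.33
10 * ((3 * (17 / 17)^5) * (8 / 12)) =20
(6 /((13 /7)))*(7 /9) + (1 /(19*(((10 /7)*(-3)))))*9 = 17801 /7410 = 2.40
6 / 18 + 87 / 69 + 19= 1421 / 69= 20.59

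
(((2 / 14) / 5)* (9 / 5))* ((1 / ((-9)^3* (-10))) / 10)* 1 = 1 / 1417500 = 0.00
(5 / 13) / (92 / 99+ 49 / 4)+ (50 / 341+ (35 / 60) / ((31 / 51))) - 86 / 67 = -0.15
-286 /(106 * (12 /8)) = -286 /159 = -1.80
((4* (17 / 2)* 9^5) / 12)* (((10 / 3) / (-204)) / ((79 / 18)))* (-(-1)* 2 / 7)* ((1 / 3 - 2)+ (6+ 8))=-1213785 / 553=-2194.91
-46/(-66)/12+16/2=3191/396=8.06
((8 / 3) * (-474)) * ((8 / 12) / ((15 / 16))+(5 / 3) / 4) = -64148 / 45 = -1425.51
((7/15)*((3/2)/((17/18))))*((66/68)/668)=2079/1930520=0.00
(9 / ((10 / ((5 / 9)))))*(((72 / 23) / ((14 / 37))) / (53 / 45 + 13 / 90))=59940 / 19159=3.13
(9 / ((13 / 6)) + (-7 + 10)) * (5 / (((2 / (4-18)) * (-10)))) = 651 / 26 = 25.04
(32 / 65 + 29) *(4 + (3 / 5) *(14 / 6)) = 51759 / 325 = 159.26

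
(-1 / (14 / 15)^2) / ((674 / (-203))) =6525 / 18872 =0.35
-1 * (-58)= 58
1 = 1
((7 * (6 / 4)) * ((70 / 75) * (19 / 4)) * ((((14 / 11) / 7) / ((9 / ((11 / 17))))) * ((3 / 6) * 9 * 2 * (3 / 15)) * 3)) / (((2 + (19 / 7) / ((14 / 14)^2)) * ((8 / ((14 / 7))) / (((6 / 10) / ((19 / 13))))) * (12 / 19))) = 0.11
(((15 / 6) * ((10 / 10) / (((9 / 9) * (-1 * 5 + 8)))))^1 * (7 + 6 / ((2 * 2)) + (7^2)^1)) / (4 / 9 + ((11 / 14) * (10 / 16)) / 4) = 84.48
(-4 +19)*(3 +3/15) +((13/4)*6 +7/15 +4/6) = 2059/30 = 68.63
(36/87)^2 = 144/841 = 0.17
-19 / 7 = -2.71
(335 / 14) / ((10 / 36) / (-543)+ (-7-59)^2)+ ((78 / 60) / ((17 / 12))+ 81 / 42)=144481665243 / 50664891410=2.85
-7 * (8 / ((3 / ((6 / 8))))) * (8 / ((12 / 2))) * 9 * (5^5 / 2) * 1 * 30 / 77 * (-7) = 7875000 / 11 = 715909.09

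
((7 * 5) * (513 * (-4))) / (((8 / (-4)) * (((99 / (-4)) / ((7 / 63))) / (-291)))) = 46912.73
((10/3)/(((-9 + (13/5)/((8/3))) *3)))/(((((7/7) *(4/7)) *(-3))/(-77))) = -53900/8667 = -6.22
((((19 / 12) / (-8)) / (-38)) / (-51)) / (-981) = 1 / 9605952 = 0.00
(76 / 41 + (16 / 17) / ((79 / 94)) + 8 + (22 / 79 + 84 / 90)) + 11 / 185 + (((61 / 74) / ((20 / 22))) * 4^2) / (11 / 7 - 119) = 16916094603 / 1395571735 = 12.12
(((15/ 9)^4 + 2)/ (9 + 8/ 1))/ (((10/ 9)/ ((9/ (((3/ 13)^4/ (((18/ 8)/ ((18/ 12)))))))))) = 22477507/ 9180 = 2448.53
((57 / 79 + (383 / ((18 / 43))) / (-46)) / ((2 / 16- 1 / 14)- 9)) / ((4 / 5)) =43884925 / 16385706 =2.68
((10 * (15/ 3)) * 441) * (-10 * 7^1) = -1543500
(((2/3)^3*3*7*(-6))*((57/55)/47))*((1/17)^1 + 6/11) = -240464/483395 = -0.50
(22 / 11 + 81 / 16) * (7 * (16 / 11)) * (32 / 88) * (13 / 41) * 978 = 40227096 / 4961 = 8108.67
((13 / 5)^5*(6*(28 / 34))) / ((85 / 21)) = 654960852 / 4515625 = 145.04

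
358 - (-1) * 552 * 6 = 3670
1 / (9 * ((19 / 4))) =4 / 171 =0.02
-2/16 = -0.12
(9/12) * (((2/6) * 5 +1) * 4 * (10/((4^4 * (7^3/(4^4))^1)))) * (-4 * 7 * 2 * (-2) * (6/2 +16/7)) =47360/343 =138.08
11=11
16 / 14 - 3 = -13 / 7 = -1.86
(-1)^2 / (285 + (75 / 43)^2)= 1849 / 532590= 0.00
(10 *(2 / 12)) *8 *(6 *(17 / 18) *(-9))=-680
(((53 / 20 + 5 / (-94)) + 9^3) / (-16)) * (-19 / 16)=13066319 / 240640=54.30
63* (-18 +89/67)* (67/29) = -70371/29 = -2426.59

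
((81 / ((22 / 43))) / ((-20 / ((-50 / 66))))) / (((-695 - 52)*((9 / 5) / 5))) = -5375 / 241032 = -0.02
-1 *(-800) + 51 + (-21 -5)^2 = 1527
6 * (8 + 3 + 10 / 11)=786 / 11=71.45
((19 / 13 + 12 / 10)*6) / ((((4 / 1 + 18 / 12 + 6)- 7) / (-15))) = -53.23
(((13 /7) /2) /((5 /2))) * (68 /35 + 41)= 19539 /1225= 15.95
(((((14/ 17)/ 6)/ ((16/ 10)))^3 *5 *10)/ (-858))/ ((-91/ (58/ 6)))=4440625/ 1136324547072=0.00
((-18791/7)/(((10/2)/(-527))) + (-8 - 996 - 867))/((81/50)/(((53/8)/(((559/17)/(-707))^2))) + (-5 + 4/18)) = -484179177400293060/8229489973379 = -58834.65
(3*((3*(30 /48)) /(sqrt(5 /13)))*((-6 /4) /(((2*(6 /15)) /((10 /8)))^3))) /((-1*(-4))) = -421875*sqrt(65) /262144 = -12.97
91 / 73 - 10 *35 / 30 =-2282 / 219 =-10.42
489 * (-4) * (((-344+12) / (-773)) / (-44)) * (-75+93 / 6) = -9659706 / 8503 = -1136.04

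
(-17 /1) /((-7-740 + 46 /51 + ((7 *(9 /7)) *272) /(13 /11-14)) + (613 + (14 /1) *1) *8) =-40749 /9777179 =-0.00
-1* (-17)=17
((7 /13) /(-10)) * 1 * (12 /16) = -21 /520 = -0.04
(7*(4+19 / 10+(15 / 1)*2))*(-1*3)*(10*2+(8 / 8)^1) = -158319 / 10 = -15831.90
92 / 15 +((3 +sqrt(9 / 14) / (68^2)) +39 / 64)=3 *sqrt(14) / 64736 +9353 / 960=9.74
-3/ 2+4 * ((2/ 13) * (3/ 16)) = -18/ 13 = -1.38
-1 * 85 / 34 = -5 / 2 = -2.50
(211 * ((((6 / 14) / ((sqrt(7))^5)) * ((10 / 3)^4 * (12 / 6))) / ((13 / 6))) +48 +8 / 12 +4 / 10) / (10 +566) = 23 / 270 +131875 * sqrt(7) / 2528253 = 0.22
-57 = -57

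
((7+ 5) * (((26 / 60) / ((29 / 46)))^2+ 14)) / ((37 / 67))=733931668 / 2333775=314.48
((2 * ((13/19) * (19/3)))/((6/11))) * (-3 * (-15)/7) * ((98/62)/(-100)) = -1001/620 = -1.61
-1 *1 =-1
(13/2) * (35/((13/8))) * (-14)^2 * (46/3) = 1262240/3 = 420746.67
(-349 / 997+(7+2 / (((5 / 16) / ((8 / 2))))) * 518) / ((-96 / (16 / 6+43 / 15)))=-776317011 / 797600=-973.32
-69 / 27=-23 / 9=-2.56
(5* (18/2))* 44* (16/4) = 7920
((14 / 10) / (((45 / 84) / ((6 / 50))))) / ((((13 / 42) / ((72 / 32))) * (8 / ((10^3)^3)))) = 3704400000 / 13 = 284953846.15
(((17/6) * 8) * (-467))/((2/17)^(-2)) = -7472/51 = -146.51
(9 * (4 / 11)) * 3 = 108 / 11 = 9.82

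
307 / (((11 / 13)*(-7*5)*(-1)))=3991 / 385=10.37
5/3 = 1.67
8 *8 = 64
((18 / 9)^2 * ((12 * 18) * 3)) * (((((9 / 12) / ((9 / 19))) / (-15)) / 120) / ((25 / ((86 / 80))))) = -2451 / 25000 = -0.10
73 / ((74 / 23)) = 1679 / 74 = 22.69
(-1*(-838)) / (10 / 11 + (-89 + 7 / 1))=-4609 / 446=-10.33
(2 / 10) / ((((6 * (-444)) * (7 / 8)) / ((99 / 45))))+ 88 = 5128189 / 58275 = 88.00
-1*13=-13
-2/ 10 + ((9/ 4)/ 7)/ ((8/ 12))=79/ 280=0.28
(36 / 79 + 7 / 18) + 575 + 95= 953941 / 1422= 670.84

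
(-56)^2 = 3136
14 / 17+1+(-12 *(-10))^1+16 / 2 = 129.82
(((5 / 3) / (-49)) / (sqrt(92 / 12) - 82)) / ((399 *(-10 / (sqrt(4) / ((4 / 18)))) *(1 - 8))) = sqrt(69) / 1838354462 + 123 / 919177231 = 0.00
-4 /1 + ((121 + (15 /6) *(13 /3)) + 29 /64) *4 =25207 /48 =525.15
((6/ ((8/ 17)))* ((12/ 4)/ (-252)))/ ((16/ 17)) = -289/ 1792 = -0.16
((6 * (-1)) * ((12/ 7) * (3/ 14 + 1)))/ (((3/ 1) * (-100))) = 0.04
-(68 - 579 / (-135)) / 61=-3253 / 2745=-1.19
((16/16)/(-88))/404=-1/35552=-0.00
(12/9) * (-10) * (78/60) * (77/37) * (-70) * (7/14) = 140140/111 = 1262.52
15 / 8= 1.88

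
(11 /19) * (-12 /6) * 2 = -44 /19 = -2.32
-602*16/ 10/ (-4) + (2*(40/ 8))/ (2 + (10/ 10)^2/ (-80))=195436/ 795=245.83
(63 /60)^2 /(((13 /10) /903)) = 765.81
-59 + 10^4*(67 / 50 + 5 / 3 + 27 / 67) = 6841541 / 201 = 34037.52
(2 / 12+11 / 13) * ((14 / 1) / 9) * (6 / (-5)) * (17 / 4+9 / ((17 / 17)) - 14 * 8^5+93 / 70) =5073635881 / 5850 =867288.18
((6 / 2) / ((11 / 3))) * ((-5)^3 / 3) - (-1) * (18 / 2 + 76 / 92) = -6139 / 253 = -24.26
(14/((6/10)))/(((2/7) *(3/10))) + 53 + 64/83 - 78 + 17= 197950/747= 264.99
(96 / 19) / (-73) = -96 / 1387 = -0.07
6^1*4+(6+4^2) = 46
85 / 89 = 0.96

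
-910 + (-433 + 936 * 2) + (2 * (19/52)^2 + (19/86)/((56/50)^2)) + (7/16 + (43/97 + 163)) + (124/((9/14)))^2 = 3393054608275649/89527812192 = 37899.45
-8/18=-4/9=-0.44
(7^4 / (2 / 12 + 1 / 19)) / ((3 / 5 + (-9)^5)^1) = -45619 / 246035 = -0.19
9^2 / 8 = 81 / 8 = 10.12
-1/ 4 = -0.25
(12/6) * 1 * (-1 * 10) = -20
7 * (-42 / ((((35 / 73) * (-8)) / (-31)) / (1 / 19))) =-47523 / 380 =-125.06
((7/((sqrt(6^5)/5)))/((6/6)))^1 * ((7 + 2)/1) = 35 * sqrt(6)/24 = 3.57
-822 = -822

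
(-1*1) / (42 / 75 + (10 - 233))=25 / 5561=0.00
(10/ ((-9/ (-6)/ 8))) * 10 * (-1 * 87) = -46400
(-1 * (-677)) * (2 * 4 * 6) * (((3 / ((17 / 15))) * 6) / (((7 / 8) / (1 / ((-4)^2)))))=4386960 / 119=36865.21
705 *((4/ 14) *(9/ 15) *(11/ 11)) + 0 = 846/ 7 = 120.86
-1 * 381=-381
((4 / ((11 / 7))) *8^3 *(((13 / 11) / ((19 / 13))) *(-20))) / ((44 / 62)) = -29699.20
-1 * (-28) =28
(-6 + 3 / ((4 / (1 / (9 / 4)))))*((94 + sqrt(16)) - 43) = -935 / 3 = -311.67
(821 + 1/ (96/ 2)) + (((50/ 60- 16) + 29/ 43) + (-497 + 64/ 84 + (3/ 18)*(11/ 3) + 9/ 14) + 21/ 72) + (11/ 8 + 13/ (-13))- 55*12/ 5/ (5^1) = 61940987/ 216720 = 285.81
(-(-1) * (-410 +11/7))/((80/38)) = -54321/280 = -194.00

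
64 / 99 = 0.65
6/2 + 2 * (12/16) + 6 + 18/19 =435/38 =11.45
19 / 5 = 3.80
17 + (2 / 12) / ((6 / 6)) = 103 / 6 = 17.17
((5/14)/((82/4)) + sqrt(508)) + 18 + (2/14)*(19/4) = 21463/1148 + 2*sqrt(127) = 41.23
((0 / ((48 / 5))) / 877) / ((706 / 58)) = 0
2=2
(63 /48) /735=1 /560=0.00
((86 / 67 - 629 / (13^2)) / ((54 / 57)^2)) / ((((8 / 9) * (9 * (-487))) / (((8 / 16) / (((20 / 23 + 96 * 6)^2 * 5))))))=1757487707 / 8387164029798927360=0.00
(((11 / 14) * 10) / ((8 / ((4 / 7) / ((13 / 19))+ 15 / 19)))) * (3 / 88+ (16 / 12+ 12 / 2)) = 27317525 / 2323776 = 11.76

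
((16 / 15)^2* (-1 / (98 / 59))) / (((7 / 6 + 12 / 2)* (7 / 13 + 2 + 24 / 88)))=-1079936 / 31763025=-0.03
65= 65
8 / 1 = 8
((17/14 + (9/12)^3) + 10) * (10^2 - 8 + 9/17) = 8200049/7616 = 1076.69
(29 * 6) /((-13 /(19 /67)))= -3306 /871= -3.80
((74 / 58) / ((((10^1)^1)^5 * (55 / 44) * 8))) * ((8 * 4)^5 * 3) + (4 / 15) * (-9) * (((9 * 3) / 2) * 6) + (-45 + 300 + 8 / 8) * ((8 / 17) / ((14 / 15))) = 3402907692 / 53921875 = 63.11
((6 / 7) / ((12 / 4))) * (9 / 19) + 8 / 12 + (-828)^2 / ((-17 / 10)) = -2735474720 / 6783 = -403283.90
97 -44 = 53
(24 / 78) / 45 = 4 / 585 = 0.01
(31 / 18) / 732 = 31 / 13176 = 0.00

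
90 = 90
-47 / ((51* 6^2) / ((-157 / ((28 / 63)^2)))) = 22137 / 1088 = 20.35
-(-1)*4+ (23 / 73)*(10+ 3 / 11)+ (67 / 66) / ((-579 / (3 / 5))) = 33640799 / 4649370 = 7.24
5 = 5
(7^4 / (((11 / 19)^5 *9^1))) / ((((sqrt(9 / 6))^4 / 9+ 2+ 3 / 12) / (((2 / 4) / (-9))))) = -5945113699 / 65225655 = -91.15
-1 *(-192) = 192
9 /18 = 1 /2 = 0.50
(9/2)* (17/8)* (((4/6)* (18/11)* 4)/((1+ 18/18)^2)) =459/44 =10.43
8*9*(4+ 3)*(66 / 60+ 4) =12852 / 5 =2570.40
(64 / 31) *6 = 384 / 31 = 12.39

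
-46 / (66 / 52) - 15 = -1691 / 33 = -51.24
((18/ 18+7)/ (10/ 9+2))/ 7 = 18/ 49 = 0.37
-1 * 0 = 0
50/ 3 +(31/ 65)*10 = 836/ 39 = 21.44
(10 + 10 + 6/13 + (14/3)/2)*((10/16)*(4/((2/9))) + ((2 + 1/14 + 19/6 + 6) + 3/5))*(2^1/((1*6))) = 1231519/7020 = 175.43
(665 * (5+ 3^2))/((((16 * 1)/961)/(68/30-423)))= -5646394901/24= -235266454.21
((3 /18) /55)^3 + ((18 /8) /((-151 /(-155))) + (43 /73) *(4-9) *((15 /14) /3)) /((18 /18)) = 3487641005911 /2772934857000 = 1.26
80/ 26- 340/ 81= -1180/ 1053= -1.12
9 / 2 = 4.50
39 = 39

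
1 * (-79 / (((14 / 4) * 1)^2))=-316 / 49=-6.45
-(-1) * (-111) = -111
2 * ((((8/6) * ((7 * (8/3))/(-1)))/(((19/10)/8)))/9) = -35840/1539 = -23.29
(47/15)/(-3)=-47/45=-1.04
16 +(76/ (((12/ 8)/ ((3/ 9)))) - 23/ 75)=7331/ 225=32.58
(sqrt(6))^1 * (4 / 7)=4 * sqrt(6) / 7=1.40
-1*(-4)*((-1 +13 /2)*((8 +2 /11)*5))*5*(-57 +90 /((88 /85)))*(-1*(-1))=134693.18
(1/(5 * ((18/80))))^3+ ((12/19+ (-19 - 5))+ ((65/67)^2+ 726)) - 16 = 42794976593/62177139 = 688.28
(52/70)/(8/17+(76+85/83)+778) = 36686/42248605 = 0.00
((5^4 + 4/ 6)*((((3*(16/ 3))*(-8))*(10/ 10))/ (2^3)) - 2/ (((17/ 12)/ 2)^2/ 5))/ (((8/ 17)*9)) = -1087066/ 459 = -2368.34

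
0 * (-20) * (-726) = 0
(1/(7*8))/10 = 1/560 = 0.00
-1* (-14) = 14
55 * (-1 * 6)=-330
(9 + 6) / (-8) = -15 / 8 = -1.88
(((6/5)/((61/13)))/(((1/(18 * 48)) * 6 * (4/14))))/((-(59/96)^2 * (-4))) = 90574848/1061705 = 85.31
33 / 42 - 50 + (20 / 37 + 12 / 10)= -122957 / 2590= -47.47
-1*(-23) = 23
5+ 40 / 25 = 33 / 5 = 6.60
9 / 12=3 / 4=0.75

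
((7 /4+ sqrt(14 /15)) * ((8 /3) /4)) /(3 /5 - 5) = -35 /132 - sqrt(210) /99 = -0.41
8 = 8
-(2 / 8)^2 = -0.06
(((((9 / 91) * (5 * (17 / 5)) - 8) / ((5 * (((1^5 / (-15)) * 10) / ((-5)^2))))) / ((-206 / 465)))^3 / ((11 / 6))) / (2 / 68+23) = -121854783342041015625 / 4202875417909168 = -28993.19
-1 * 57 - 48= -105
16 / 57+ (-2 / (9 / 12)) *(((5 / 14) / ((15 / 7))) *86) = -6488 / 171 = -37.94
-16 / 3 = -5.33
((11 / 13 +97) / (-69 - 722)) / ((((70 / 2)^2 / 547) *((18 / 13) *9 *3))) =-115964 / 78486975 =-0.00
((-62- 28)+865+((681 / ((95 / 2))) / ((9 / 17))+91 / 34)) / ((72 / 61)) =475683917 / 697680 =681.81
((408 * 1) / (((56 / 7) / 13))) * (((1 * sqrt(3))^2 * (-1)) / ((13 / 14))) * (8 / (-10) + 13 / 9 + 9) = -103292 / 5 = -20658.40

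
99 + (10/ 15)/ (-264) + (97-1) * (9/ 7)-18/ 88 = 222.22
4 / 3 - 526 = -1574 / 3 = -524.67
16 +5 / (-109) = 1739 / 109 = 15.95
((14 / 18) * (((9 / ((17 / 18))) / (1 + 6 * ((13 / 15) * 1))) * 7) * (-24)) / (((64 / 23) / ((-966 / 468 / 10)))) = 1633023 / 109616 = 14.90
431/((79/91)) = 39221/79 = 496.47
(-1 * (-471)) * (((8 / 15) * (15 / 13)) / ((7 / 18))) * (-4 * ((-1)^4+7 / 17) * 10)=-65111040 / 1547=-42088.58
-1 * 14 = -14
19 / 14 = 1.36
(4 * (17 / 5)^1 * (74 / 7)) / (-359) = -5032 / 12565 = -0.40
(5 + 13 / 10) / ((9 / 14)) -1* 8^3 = -2511 / 5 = -502.20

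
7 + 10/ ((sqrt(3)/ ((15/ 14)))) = 25 * sqrt(3)/ 7 + 7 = 13.19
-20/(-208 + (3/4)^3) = 256/2657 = 0.10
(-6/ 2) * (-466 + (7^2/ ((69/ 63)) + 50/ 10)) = 28722/ 23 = 1248.78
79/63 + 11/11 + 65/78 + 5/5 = 515/126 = 4.09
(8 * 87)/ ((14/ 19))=6612/ 7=944.57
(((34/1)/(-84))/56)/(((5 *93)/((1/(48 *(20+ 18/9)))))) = -17/1154926080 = -0.00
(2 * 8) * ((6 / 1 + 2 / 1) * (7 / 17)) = 896 / 17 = 52.71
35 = 35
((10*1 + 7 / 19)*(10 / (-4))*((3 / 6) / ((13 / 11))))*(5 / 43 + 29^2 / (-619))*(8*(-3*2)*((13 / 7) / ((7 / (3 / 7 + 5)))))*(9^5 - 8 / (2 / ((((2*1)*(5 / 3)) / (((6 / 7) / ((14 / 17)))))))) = -86014186302880 / 1546881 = -55604914.86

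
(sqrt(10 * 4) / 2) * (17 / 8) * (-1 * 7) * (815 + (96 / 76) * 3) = -1851283 * sqrt(10) / 152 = -38514.94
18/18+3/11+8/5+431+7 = 24248/55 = 440.87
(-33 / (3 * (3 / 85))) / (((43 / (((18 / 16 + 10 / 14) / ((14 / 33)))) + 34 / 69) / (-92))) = 1120797590 / 406949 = 2754.15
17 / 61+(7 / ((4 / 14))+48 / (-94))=139153 / 5734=24.27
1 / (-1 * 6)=-1 / 6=-0.17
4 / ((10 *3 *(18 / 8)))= 8 / 135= 0.06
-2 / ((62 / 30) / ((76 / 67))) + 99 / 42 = 36621 / 29078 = 1.26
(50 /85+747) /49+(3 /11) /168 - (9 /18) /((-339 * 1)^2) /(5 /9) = 71411298143 /4680093880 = 15.26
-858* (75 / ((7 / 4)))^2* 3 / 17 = -231660000 / 833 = -278103.24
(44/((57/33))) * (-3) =-1452/19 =-76.42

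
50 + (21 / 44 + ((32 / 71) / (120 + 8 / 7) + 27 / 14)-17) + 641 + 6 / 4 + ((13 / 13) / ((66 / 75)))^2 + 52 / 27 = 58615081018 / 86056047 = 681.13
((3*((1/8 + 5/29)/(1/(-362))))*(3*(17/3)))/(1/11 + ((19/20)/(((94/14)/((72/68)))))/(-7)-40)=27990284355/203550478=137.51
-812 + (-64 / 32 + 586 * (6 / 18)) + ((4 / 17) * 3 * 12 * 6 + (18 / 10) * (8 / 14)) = -1011764 / 1785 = -566.81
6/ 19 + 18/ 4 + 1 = 221/ 38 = 5.82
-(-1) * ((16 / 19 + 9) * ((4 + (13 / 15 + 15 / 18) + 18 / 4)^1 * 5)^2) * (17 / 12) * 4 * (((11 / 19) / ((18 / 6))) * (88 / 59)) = 889331608 / 21299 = 41754.62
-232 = -232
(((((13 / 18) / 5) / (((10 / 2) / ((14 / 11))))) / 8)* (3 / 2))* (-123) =-3731 / 4400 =-0.85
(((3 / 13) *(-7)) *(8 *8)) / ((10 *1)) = -672 / 65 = -10.34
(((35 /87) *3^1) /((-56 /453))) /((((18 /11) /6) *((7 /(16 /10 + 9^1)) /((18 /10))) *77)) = -72027 /56840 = -1.27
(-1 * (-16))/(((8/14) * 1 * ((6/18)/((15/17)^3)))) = 283500/4913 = 57.70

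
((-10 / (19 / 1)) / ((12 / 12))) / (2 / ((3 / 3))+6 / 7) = -7 / 38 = -0.18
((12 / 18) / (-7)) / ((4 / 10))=-5 / 21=-0.24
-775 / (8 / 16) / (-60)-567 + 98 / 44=-17785 / 33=-538.94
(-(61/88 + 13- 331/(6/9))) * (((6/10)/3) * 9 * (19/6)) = 2421759/880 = 2752.00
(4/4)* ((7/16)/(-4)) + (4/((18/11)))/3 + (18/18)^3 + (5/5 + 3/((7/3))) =48277/12096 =3.99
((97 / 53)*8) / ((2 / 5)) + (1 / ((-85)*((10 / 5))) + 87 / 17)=375857 / 9010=41.72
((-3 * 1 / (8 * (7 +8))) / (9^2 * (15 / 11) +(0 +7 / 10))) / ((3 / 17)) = -187 / 146724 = -0.00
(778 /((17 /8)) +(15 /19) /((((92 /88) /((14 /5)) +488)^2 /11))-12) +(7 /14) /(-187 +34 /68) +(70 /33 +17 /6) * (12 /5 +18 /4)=388.30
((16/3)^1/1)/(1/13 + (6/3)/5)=1040/93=11.18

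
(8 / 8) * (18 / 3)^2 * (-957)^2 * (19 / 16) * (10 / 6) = 261016965 / 4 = 65254241.25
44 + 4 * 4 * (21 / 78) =628 / 13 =48.31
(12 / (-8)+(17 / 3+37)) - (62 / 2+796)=-4715 / 6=-785.83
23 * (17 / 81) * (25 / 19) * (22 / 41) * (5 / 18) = 537625 / 567891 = 0.95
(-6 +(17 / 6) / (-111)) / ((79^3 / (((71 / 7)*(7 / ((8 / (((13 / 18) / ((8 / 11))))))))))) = -40743989 / 378275298048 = -0.00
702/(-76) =-351/38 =-9.24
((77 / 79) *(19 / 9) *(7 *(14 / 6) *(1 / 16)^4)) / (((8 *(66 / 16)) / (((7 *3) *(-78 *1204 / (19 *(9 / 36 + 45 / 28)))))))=-5058907 / 5824512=-0.87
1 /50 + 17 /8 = 429 /200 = 2.14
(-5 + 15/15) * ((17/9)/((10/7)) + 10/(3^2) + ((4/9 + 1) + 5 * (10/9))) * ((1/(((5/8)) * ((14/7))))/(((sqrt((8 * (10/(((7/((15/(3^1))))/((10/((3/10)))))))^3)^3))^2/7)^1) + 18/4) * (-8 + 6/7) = 530625000000000000000000524489590758987/437500000000000000000000000000000000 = 1212.86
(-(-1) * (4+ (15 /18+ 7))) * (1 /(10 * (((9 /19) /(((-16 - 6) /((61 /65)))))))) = -192907 /3294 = -58.56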